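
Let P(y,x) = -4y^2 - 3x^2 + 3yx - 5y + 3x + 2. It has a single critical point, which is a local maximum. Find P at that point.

∂P/∂y = -8y + 3x - 5 = 0 and ∂P/∂x = 3y - 6x + 3 = 0, so (y, x) = (-7/13, 3/13).
The Hessian has P_{yy} = -8, P_{xx} = -6, P_{yx} = 3, giving D = 39 > 0 with P_{yy} < 0, so the point is a local maximum.
P(-7/13, 3/13) = 48/13.

48/13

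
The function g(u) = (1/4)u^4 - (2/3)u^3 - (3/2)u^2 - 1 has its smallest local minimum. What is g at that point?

-49/4

g'(u) = u^3 - 2u^2 - 3u. Setting g'(u) = 0 gives u ∈ {-1, 0, 3}.
Second-derivative test with g''(u) = 3u^2 - 4u - 3: g''(-1) = 4 > 0 ⇒ local minimum; g''(0) = -3 < 0 ⇒ local maximum; g''(3) = 12 > 0 ⇒ local minimum.
Thus g has its smallest local minimum at u = 3, with value -49/4.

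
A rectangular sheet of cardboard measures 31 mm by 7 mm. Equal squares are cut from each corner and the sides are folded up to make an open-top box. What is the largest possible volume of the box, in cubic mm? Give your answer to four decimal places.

With cut size x, the volume is V(x) = x(31 − 2x)(7 − 2x) for 0 < x < 3.5.
V'(x) = 12x^2 − 152x + 217. Setting V'(x) = 0 gives x ≈ 1.6400 (the root in (0, 3.5)).
V''(x) = 24x − 152 is negative there, so this is the maximum; V ≈ 169.1142.

169.1142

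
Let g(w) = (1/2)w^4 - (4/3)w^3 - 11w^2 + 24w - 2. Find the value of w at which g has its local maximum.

g'(w) = 2w^3 - 4w^2 - 22w + 24 = 0 at w = -3, 1, 4.
Since g''(w) = 6w^2 - 8w - 22, we get g''(-3) = 56 > 0 ⇒ local minimum; g''(1) = -24 < 0 ⇒ local maximum; g''(4) = 42 > 0 ⇒ local minimum.
So the local maximum value is g(1) = 61/6.

1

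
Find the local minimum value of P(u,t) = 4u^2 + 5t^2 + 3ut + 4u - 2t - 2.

∂P/∂u = 8u + 3t + 4 = 0 and ∂P/∂t = 3u + 10t - 2 = 0, so (u, t) = (-46/71, 28/71).
The Hessian has P_{uu} = 8, P_{tt} = 10, P_{ut} = 3, giving D = 71 > 0 with P_{uu} > 0, so the point is a local minimum.
P(-46/71, 28/71) = -262/71.

-262/71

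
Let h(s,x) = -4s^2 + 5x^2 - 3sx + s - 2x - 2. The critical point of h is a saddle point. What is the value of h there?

-195/89

∂h/∂s = -8s - 3x + 1 = 0 and ∂h/∂x = -3s + 10x - 2 = 0, so (s, x) = (4/89, 19/89).
The Hessian has h_{ss} = -8, h_{xx} = 10, h_{sx} = -3, giving D = -89 < 0, so the point is a saddle point.
h(4/89, 19/89) = -195/89.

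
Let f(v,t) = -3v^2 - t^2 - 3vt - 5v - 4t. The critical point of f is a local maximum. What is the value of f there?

∂f/∂v = -6v - 3t - 5 = 0 and ∂f/∂t = -3v - 2t - 4 = 0, so (v, t) = (2/3, -3).
The Hessian has f_{vv} = -6, f_{tt} = -2, f_{vt} = -3, giving D = 3 > 0 with f_{vv} < 0, so the point is a local maximum.
f(2/3, -3) = 13/3.

13/3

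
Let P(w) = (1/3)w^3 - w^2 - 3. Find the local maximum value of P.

-3

P'(w) = w^2 - 2w. Setting P'(w) = 0 gives w ∈ {0, 2}.
P''(w) = 2w - 2. P''(0) = -2 < 0 ⇒ local maximum; P''(2) = 2 > 0 ⇒ local minimum.
Thus P has its local maximum at w = 0, with value -3.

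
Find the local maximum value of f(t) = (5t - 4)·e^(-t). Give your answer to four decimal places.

0.8265

By the product rule, f'(t) = (-5t + 9)·e^(-t). Since e^(-t) > 0, the only critical point is t = 9/5.
f''(9/5) has the same sign as -5 < 0, so this is a local maximum.
f(9/5) = (5)·e^(-9/5) ≈ 0.8265.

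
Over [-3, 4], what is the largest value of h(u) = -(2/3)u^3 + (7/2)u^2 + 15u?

The derivative is -2u^2 + 7u + 15, whose only zero in [-3, 4] is u = -3/2.
Evaluating at the critical points and endpoints: h(-3) = 9/2, h(-3/2) = -99/8, h(4) = 220/3.
So the maximum is h(4) = 220/3.

220/3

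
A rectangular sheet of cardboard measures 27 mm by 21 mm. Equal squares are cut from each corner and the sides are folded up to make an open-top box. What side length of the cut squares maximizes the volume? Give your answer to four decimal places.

With cut size x, the volume is V(x) = x(27 − 2x)(21 − 2x) for 0 < x < 10.5.
V'(x) = 12x^2 − 192x + 567. Setting V'(x) = 0 gives x ≈ 3.9073 (the root in (0, 10.5)).
V''(x) = 24x − 192 is negative there, so this is the maximum; V ≈ 988.4186.

3.9073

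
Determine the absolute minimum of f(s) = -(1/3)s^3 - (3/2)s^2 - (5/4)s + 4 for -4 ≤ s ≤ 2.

-43/6

Differentiating, f'(s) = -s^2 - 3s - 5/4; which vanishes at s = -5/2 and s = -1/2.
Candidates: f(-4) = 19/3, f(-5/2) = 71/24, f(-1/2) = 103/24, f(2) = -43/6.
So the minimum is f(2) = -43/6.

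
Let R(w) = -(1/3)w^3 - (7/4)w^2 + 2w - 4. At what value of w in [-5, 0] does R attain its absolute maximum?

The derivative is -w^2 - (7/2)w + 2, whose only zero in [-5, 0] is w = -4.
Evaluating at the critical points and endpoints: R(-5) = -193/12; R(-4) = -56/3; R(0) = -4.
The maximum over the interval is -4, attained at w = 0.

0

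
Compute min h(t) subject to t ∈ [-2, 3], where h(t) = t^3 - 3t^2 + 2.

The derivative is 3t^2 - 6t, which vanishes at t = 0 and t = 2.
Candidates: h(-2) = -18,  h(0) = 2,  h(2) = -2,  h(3) = 2.
So the minimum is h(-2) = -18.

-18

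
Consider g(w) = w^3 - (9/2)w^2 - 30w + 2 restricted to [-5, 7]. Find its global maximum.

36

Differentiating, g'(w) = 3w^2 - 9w - 30; which vanishes at w = -2 and w = 5.
Evaluating at the critical points and endpoints: g(-5) = -171/2, g(-2) = 36, g(5) = -271/2, g(7) = -171/2.
The maximum over the interval is 36, attained at w = -2.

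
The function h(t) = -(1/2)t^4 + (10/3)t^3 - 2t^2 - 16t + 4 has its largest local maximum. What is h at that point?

85/6

h'(t) = -2t^3 + 10t^2 - 4t - 16. Setting h'(t) = 0 gives t ∈ {-1, 2, 4}.
Second-derivative test with h''(t) = -6t^2 + 20t - 4: h''(-1) = -30 < 0 ⇒ local maximum; h''(2) = 12 > 0 ⇒ local minimum; h''(4) = -20 < 0 ⇒ local maximum.
The largest local maximum is h(-1) = 85/6.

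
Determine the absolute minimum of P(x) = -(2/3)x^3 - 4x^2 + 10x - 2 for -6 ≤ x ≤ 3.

The derivative is -2x^2 - 8x + 10, which vanishes at x = -5 and x = 1.
Evaluating at the critical points and endpoints: P(-6) = -62,  P(-5) = -206/3,  P(1) = 10/3,  P(3) = -26.
Hence the absolute minimum is -206/3 at x = -5.

-206/3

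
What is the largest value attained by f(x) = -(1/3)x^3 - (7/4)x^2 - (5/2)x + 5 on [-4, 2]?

25/3

The derivative is -x^2 - (7/2)x - 5/2, which vanishes at x = -5/2 and x = -1.
Evaluating at the critical points and endpoints: f(-4) = 25/3, f(-5/2) = 265/48, f(-1) = 73/12, f(2) = -29/3.
So the maximum is f(-4) = 25/3.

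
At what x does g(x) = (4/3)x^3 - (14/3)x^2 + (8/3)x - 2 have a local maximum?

1/3

g'(x) = 4x^2 - (28/3)x + 8/3. Setting g'(x) = 0 gives x ∈ {1/3, 2}.
g''(x) = 8x - 28/3. g''(1/3) = -20/3 < 0 ⇒ local maximum; g''(2) = 20/3 > 0 ⇒ local minimum.
Thus g has its local maximum at x = 1/3, with value -128/81.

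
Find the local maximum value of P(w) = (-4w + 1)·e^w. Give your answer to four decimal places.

1.8895

Differentiating with the product rule gives P'(w) = (-4w - 3)·e^w. Since e^w > 0, the only critical point is w = -3/4.
P''(-3/4) has the same sign as -4 < 0, so this is a local maximum.
P(-3/4) = (4)·e^(-3/4) ≈ 1.8895.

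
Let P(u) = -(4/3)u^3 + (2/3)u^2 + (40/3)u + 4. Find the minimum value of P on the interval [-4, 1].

The derivative is -4u^2 + (4/3)u + 40/3, whose only zero in [-4, 1] is u = -5/3.
Candidates: P(-4) = 140/3,  P(-5/3) = -826/81,  P(1) = 50/3.
So the minimum is P(-5/3) = -826/81.

-826/81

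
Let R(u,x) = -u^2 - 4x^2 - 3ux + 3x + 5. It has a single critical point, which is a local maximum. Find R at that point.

∂R/∂u = -2u - 3x = 0 and ∂R/∂x = -3u - 8x + 3 = 0, so (u, x) = (-9/7, 6/7).
The Hessian has R_{uu} = -2, R_{xx} = -8, R_{ux} = -3, giving D = 7 > 0 with R_{uu} < 0, so the point is a local maximum.
R(-9/7, 6/7) = 44/7.

44/7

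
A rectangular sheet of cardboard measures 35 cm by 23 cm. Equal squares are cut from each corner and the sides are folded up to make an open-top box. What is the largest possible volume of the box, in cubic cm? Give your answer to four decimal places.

With cut size x, the volume is V(x) = x(35 − 2x)(23 − 2x) for 0 < x < 11.5.
V'(x) = 12x^2 − 232x + 805. Setting V'(x) = 0 gives x ≈ 4.5324 (the root in (0, 11.5)).
V''(x) = 24x − 232 is negative there, so this is the maximum; V ≈ 1638.0647.

1638.0647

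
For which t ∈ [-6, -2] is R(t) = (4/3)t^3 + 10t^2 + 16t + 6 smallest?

R'(t) = 4t^2 + 20t + 16, whose only zero in [-6, -2] is t = -4.
Evaluating at the critical points and endpoints: R(-6) = -18,  R(-4) = 50/3,  R(-2) = 10/3.
The minimum over the interval is -18, attained at t = -6.

-6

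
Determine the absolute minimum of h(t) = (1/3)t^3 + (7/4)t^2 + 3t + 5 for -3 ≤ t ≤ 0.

11/4

h'(t) = t^2 + (7/2)t + 3, which vanishes at t = -2 and t = -3/2.
Evaluating at the critical points and endpoints: h(-3) = 11/4,  h(-2) = 10/3,  h(-3/2) = 53/16,  h(0) = 5.
The minimum over the interval is 11/4, attained at t = -3.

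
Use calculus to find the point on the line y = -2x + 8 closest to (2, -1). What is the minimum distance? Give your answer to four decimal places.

Minimize D(x)^2 = (x - 2)^2 + (-2x + 9)^2.
d/dx[D^2] = 2(x - 2) + 2·(-2)·(-2x + 9) = 0 ⇒ x = 4.
Then y = 0 and the distance is √(5) ≈ 2.2361.

2.2361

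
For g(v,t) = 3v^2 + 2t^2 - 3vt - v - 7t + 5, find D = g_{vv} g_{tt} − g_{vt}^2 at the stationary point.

15

∂g/∂v = 6v - 3t - 1 = 0 and ∂g/∂t = -3v + 4t - 7 = 0, so (v, t) = (5/3, 3).
The Hessian has g_{vv} = 6, g_{tt} = 4, g_{vt} = -3, giving D = 15 > 0 with g_{vv} > 0, so the point is a local minimum.
D = (6)·(4) − (-3)^2 = 15.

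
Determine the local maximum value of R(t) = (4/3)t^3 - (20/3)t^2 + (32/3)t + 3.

691/81

Critical points: R'(t) = 4t^2 - (40/3)t + 32/3 vanishes at t = 4/3, 2.
R''(t) = 8t - 40/3. R''(4/3) = -8/3 < 0 ⇒ local maximum; R''(2) = 8/3 > 0 ⇒ local minimum.
So the local maximum value is R(4/3) = 691/81.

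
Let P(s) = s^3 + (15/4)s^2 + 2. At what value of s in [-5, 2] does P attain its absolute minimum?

-5

Differentiating, P'(s) = 3s^2 + (15/2)s; which vanishes at s = -5/2 and s = 0.
Candidates: P(-5) = -117/4,  P(-5/2) = 157/16,  P(0) = 2,  P(2) = 25.
Hence the absolute minimum is -117/4 at s = -5.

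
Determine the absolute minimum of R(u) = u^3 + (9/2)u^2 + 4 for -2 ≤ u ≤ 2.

4

R'(u) = 3u^2 + 9u, whose only zero in [-2, 2] is u = 0.
Compare values at every candidate in [-2, 2]: R(-2) = 14; R(0) = 4; R(2) = 30.
Hence the absolute minimum is 4 at u = 0.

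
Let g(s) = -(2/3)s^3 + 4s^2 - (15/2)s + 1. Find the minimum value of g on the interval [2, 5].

-119/6

g'(s) = -2s^2 + 8s - 15/2, whose only zero in [2, 5] is s = 5/2.
Candidates: g(2) = -10/3,  g(5/2) = -19/6,  g(5) = -119/6.
Hence the absolute minimum is -119/6 at s = 5.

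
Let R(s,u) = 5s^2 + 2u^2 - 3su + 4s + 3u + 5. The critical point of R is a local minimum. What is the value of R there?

∂R/∂s = 10s - 3u + 4 = 0 and ∂R/∂u = -3s + 4u + 3 = 0, so (s, u) = (-25/31, -42/31).
The Hessian has R_{ss} = 10, R_{uu} = 4, R_{su} = -3, giving D = 31 > 0 with R_{ss} > 0, so the point is a local minimum.
R(-25/31, -42/31) = 42/31.

42/31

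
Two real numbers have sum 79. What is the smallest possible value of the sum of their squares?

6241/2

With a + b = 79, a^2 + b^2 = a^2 + (79 − a)^2.
The derivative 2a − 2(79 − a) = 4a − 158 vanishes at a = 79/2; second derivative 4 > 0, a minimum.
The minimum is 2·(79/2)^2 = 6241/2.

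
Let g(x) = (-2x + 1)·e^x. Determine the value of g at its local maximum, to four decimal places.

1.2131

Differentiating with the product rule gives g'(x) = (-2x - 1)·e^x. Since e^x > 0, the only critical point is x = -1/2.
g''(-1/2) has the same sign as -2 < 0, so this is a local maximum.
g(-1/2) = (2)·e^(-1/2) ≈ 1.2131.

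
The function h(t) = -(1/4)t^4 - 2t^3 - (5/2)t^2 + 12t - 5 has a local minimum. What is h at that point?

h'(t) = -t^3 - 6t^2 - 5t + 12 = 0 at t = -4, -3, 1.
Second-derivative test with h''(t) = -3t^2 - 12t - 5: h''(-4) = -5 < 0 ⇒ local maximum; h''(-3) = 4 > 0 ⇒ local minimum; h''(1) = -20 < 0 ⇒ local maximum.
So the local minimum value is h(-3) = -119/4.

-119/4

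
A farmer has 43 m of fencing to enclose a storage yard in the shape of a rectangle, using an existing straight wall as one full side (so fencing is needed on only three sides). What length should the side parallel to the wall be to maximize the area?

43/2

Let the sides perpendicular to the wall have length x and the parallel side y, so 2x + y = 43 and the area is A = xy = x(43 − 2x).
A'(x) = 43 − 4x = 0 gives x = 43/4, and A''(x) = −4 < 0 confirms a maximum.
Then y = 43 − 2·43/4 = 43/2 and A = 1849/8.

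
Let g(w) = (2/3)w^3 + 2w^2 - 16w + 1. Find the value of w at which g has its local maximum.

g'(w) = 2w^2 + 4w - 16 = 0 at w = -4, 2.
g''(w) = 4w + 4. g''(-4) = -12 < 0 ⇒ local maximum; g''(2) = 12 > 0 ⇒ local minimum.
So the local maximum value is g(-4) = 163/3.

-4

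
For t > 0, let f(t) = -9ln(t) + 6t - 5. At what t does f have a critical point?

3/2

f'(t) = -9/t + 6 = 0 gives t = 3/2.
f''(t) = 9/t², which is positive for t > 0, so this is a local minimum.
f(3/2) = -9·ln(3/2) + 9 - 5 ≈ 0.3508.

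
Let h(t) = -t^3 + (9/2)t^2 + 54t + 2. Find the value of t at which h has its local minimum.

Critical points: h'(t) = -3t^2 + 9t + 54 vanishes at t = -3, 6.
h''(t) = -6t + 9. h''(-3) = 27 > 0 ⇒ local minimum; h''(6) = -27 < 0 ⇒ local maximum.
So the local minimum value is h(-3) = -185/2.

-3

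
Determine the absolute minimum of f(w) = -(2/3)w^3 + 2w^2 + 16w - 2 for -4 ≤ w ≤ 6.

-62/3

The derivative is -2w^2 + 4w + 16, which vanishes at w = -2 and w = 4.
Evaluating at the critical points and endpoints: f(-4) = 26/3,  f(-2) = -62/3,  f(4) = 154/3,  f(6) = 22.
Hence the absolute minimum is -62/3 at w = -2.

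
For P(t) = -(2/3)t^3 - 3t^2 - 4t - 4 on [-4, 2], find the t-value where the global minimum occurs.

The derivative is -2t^2 - 6t - 4, which vanishes at t = -2 and t = -1.
Candidates: P(-4) = 20/3,  P(-2) = -8/3,  P(-1) = -7/3,  P(2) = -88/3.
The minimum over the interval is -88/3, attained at t = 2.

2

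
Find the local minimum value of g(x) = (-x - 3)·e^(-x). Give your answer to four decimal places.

g'(x) = (-1)·e^(-x) + (-x - 3)·(-1)·e^(-x) = (x + 2)·e^(-x). Since e^(-x) > 0, the only critical point is x = -2.
g''(-2) has the same sign as 1 > 0, so this is a local minimum.
g(-2) = (-1)·e^(2) ≈ -7.3891.

-7.3891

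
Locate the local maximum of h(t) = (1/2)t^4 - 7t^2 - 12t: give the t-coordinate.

-1

Critical points: h'(t) = 2t^3 - 14t - 12 vanishes at t = -2, -1, 3.
h''(t) = 6t^2 - 14. h''(-2) = 10 > 0 ⇒ local minimum; h''(-1) = -8 < 0 ⇒ local maximum; h''(3) = 40 > 0 ⇒ local minimum.
The local maximum is h(-1) = 11/2.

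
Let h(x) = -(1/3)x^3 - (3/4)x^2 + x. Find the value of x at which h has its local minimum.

h'(x) = -x^2 - (3/2)x + 1. Setting h'(x) = 0 gives x ∈ {-2, 1/2}.
Second-derivative test with h''(x) = -2x - 3/2: h''(-2) = 5/2 > 0 ⇒ local minimum; h''(1/2) = -5/2 < 0 ⇒ local maximum.
So the local minimum value is h(-2) = -7/3.

-2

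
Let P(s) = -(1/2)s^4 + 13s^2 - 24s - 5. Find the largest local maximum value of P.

171

P'(s) = -2s^3 + 26s - 24. Setting P'(s) = 0 gives s ∈ {-4, 1, 3}.
Since P''(s) = -6s^2 + 26, we get P''(-4) = -70 < 0 ⇒ local maximum; P''(1) = 20 > 0 ⇒ local minimum; P''(3) = -28 < 0 ⇒ local maximum.
Thus P has its largest local maximum at s = -4, with value 171.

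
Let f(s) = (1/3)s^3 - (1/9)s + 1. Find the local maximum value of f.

83/81

Critical points: f'(s) = s^2 - 1/9 vanishes at s = -1/3, 1/3.
f''(s) = 2s. f''(-1/3) = -2/3 < 0 ⇒ local maximum; f''(1/3) = 2/3 > 0 ⇒ local minimum.
The local maximum is f(-1/3) = 83/81.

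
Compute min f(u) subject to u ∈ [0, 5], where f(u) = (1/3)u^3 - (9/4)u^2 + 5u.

0

f'(u) = u^2 - (9/2)u + 5, which vanishes at u = 2 and u = 5/2.
Evaluating at the critical points and endpoints: f(0) = 0; f(2) = 11/3; f(5/2) = 175/48; f(5) = 125/12.
So the minimum is f(0) = 0.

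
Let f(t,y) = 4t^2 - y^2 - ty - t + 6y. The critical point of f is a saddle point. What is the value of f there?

137/17

∂f/∂t = 8t - y - 1 = 0 and ∂f/∂y = -t - 2y + 6 = 0, so (t, y) = (8/17, 47/17).
The Hessian has f_{tt} = 8, f_{yy} = -2, f_{ty} = -1, giving D = -17 < 0, so the point is a saddle point.
f(8/17, 47/17) = 137/17.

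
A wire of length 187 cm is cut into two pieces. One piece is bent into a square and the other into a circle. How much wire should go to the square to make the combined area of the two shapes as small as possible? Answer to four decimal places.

104.7385

Let x be the length used for the square. Square side x/4; circle radius (187−x)/(2π).
A(x) = (x/4)² + π·((187−x)/(2π))² = x²/16 + (187−x)²/(4π) for 0 ≤ x ≤ 187. A'(x) = x/8 − (187−x)/(2π) = 0 gives x = 4·187/(π+4) ≈ 104.7385.
A'' = 1/8 + 1/(2π) > 0, so this gives the minimum combined area; x ≈ 104.7385 cm to the square.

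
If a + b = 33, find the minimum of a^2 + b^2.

1089/2

With a + b = 33, a^2 + b^2 = a^2 + (33 − a)^2.
The derivative 2a − 2(33 − a) = 4a − 66 vanishes at a = 33/2; second derivative 4 > 0, a minimum.
The minimum is 2·(33/2)^2 = 1089/2.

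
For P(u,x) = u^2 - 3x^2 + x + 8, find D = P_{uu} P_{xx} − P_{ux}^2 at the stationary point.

-12

∂P/∂u = 2u = 0 and ∂P/∂x = -6x + 1 = 0, so (u, x) = (0, 1/6).
The Hessian has P_{uu} = 2, P_{xx} = -6, P_{ux} = 0, giving D = -12 < 0, so the point is a saddle point.
D = (2)·(-6) − (0)^2 = -12.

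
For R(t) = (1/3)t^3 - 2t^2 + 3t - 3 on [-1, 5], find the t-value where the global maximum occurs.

Differentiating, R'(t) = t^2 - 4t + 3; which vanishes at t = 1 and t = 3.
Candidates: R(-1) = -25/3; R(1) = -5/3; R(3) = -3; R(5) = 11/3.
So the maximum is R(5) = 11/3.

5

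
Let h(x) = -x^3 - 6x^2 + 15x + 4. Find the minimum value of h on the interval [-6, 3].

-96

The derivative is -3x^2 - 12x + 15, which vanishes at x = -5 and x = 1.
Candidates: h(-6) = -86,  h(-5) = -96,  h(1) = 12,  h(3) = -32.
Hence the absolute minimum is -96 at x = -5.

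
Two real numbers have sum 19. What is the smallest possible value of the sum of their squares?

With a + b = 19, a^2 + b^2 = a^2 + (19 − a)^2.
The derivative 2a − 2(19 − a) = 4a − 38 vanishes at a = 19/2; second derivative 4 > 0, a minimum.
The minimum is 2·(19/2)^2 = 361/2.

361/2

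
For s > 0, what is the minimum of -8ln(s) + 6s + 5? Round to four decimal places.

10.6985

f'(s) = -8/s + 6 = 0 gives s = 4/3.
f''(s) = 8/s², which is positive for s > 0, so this is a local minimum.
f(4/3) = -8·ln(4/3) + 8 + 5 ≈ 10.6985.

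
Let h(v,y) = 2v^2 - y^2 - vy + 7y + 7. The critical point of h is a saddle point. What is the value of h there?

161/9

∂h/∂v = 4v - y = 0 and ∂h/∂y = -v - 2y + 7 = 0, so (v, y) = (7/9, 28/9).
The Hessian has h_{vv} = 4, h_{yy} = -2, h_{vy} = -1, giving D = -9 < 0, so the point is a saddle point.
h(7/9, 28/9) = 161/9.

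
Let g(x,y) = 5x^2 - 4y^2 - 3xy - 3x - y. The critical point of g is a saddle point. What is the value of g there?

∂g/∂x = 10x - 3y - 3 = 0 and ∂g/∂y = -3x - 8y - 1 = 0, so (x, y) = (21/89, -19/89).
The Hessian has g_{xx} = 10, g_{yy} = -8, g_{xy} = -3, giving D = -89 < 0, so the point is a saddle point.
g(21/89, -19/89) = -22/89.

-22/89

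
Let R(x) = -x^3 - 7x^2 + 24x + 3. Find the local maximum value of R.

Critical points: R'(x) = -3x^2 - 14x + 24 vanishes at x = -6, 4/3.
R''(x) = -6x - 14. R''(-6) = 22 > 0 ⇒ local minimum; R''(4/3) = -22 < 0 ⇒ local maximum.
Thus R has its local maximum at x = 4/3, with value 545/27.

545/27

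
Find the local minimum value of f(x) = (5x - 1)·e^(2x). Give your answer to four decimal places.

-1.3720

Differentiating with the product rule gives f'(x) = (10x + 3)·e^(2x). Since e^(2x) > 0, the only critical point is x = -3/10.
f''(-3/10) has the same sign as 10 > 0, so this is a local minimum.
f(-3/10) = (-5/2)·e^(-3/5) ≈ -1.3720.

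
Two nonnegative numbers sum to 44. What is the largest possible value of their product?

484

With x + y = 44, the product is P(x) = x(44 − x).
P'(x) = 44 − 2x = 0 gives x = 22; P'' = −2 < 0, so this is the maximum.
P = 22·22 = 484.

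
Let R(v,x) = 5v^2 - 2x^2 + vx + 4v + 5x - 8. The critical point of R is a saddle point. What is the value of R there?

∂R/∂v = 10v + x + 4 = 0 and ∂R/∂x = v - 4x + 5 = 0, so (v, x) = (-21/41, 46/41).
The Hessian has R_{vv} = 10, R_{xx} = -4, R_{vx} = 1, giving D = -41 < 0, so the point is a saddle point.
R(-21/41, 46/41) = -255/41.

-255/41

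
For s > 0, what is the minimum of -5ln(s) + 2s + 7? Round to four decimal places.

f'(s) = -5/s + 2 = 0 gives s = 5/2.
f''(s) = 5/s², which is positive for s > 0, so this is a local minimum.
f(5/2) = -5·ln(5/2) + 5 + 7 ≈ 7.4185.

7.4185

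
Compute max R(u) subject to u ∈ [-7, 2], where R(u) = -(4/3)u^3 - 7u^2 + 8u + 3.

R'(u) = -4u^2 - 14u + 8, which vanishes at u = -4 and u = 1/2.
Compare values at every candidate in [-7, 2]: R(-7) = 184/3, R(-4) = -167/3, R(1/2) = 61/12, R(2) = -59/3.
The maximum over the interval is 184/3, attained at u = -7.

184/3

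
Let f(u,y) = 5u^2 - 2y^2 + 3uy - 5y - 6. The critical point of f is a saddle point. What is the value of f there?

-169/49

∂f/∂u = 10u + 3y = 0 and ∂f/∂y = 3u - 4y - 5 = 0, so (u, y) = (15/49, -50/49).
The Hessian has f_{uu} = 10, f_{yy} = -4, f_{uy} = 3, giving D = -49 < 0, so the point is a saddle point.
f(15/49, -50/49) = -169/49.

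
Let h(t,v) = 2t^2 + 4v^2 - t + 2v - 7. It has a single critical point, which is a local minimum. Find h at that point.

-59/8

∂h/∂t = 4t - 1 = 0 and ∂h/∂v = 8v + 2 = 0, so (t, v) = (1/4, -1/4).
The Hessian has h_{tt} = 4, h_{vv} = 8, h_{tv} = 0, giving D = 32 > 0 with h_{tt} > 0, so the point is a local minimum.
h(1/4, -1/4) = -59/8.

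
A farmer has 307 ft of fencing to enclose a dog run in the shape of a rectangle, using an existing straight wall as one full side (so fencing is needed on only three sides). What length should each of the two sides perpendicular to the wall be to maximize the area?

307/4

Let the sides perpendicular to the wall have length x and the parallel side y, so 2x + y = 307 and the area is A = xy = x(307 − 2x).
A'(x) = 307 − 4x = 0 gives x = 307/4, and A''(x) = −4 < 0 confirms a maximum.
Then y = 307 − 2·307/4 = 307/2 and A = 94249/8.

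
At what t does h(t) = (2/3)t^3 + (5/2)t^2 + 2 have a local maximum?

-5/2

h'(t) = 2t^2 + 5t. Setting h'(t) = 0 gives t ∈ {-5/2, 0}.
Since h''(t) = 4t + 5, we get h''(-5/2) = -5 < 0 ⇒ local maximum; h''(0) = 5 > 0 ⇒ local minimum.
Thus h has its local maximum at t = -5/2, with value 173/24.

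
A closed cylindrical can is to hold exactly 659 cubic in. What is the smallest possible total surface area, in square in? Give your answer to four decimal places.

With radius r and height h, πr²h = 659 so h = 659/(πr²), and S(r) = 2πr² + 2πrh = 2πr² + 2·659/r.
S'(r) = 4πr − 2·659/r² = 0 ⇒ r³ = 659/(2π), so r ≈ 4.7159 and h = 2r ≈ 9.4319.
S''(r) = 4π + 4·659/r³ > 0, so this is the minimum; S ≈ 419.2163.

419.2163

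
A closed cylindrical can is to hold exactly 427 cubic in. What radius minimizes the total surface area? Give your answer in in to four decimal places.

4.0808

With radius r and height h, πr²h = 427 so h = 427/(πr²), and S(r) = 2πr² + 2πrh = 2πr² + 2·427/r.
S'(r) = 4πr − 2·427/r² = 0 ⇒ r³ = 427/(2π), so r ≈ 4.0808 and h = 2r ≈ 8.1617.
S''(r) = 4π + 4·427/r³ > 0, so this is the minimum; S ≈ 313.9061.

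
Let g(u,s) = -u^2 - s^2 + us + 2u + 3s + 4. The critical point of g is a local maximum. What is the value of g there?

∂g/∂u = -2u + s + 2 = 0 and ∂g/∂s = u - 2s + 3 = 0, so (u, s) = (7/3, 8/3).
The Hessian has g_{uu} = -2, g_{ss} = -2, g_{us} = 1, giving D = 3 > 0 with g_{uu} < 0, so the point is a local maximum.
g(7/3, 8/3) = 31/3.

31/3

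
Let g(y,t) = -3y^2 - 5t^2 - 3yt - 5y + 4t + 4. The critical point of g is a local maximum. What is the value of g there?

437/51

∂g/∂y = -6y - 3t - 5 = 0 and ∂g/∂t = -3y - 10t + 4 = 0, so (y, t) = (-62/51, 13/17).
The Hessian has g_{yy} = -6, g_{tt} = -10, g_{yt} = -3, giving D = 51 > 0 with g_{yy} < 0, so the point is a local maximum.
g(-62/51, 13/17) = 437/51.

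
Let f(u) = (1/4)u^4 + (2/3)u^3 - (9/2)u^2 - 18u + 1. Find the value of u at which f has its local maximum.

f'(u) = u^3 + 2u^2 - 9u - 18. Setting f'(u) = 0 gives u ∈ {-3, -2, 3}.
f''(u) = 3u^2 + 4u - 9. f''(-3) = 6 > 0 ⇒ local minimum; f''(-2) = -5 < 0 ⇒ local maximum; f''(3) = 30 > 0 ⇒ local minimum.
So the local maximum value is f(-2) = 53/3.

-2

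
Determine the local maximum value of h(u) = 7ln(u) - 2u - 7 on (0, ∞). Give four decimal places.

-5.2307

h'(u) = 7/u − 2 = 0 gives u = 7/2.
h''(u) = -7/u², which is negative for u > 0, so this is a local maximum.
h(7/2) = 7·ln(7/2) - 7 - 7 ≈ -5.2307.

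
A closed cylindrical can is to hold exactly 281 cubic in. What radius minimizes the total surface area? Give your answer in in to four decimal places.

3.5496

With radius r and height h, πr²h = 281 so h = 281/(πr²), and S(r) = 2πr² + 2πrh = 2πr² + 2·281/r.
S'(r) = 4πr − 2·281/r² = 0 ⇒ r³ = 281/(2π), so r ≈ 3.5496 and h = 2r ≈ 7.0991.
S''(r) = 4π + 4·281/r³ > 0, so this is the minimum; S ≈ 237.4937.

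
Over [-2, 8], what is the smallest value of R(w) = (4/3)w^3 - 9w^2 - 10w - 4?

-337/3

The derivative is 4w^2 - 18w - 10, which vanishes at w = -1/2 and w = 5.
Evaluating at the critical points and endpoints: R(-2) = -92/3, R(-1/2) = -17/12, R(5) = -337/3, R(8) = 68/3.
So the minimum is R(5) = -337/3.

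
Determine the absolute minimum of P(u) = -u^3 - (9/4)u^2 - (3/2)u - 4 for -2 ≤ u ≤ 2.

The derivative is -3u^2 - (9/2)u - 3/2, which vanishes at u = -1 and u = -1/2.
Candidates: P(-2) = -2; P(-1) = -15/4; P(-1/2) = -59/16; P(2) = -24.
So the minimum is P(2) = -24.

-24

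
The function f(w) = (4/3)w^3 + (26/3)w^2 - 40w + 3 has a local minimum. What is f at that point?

f'(w) = 4w^2 + (52/3)w - 40 = 0 at w = -6, 5/3.
f''(w) = 8w + 52/3. f''(-6) = -92/3 < 0 ⇒ local maximum; f''(5/3) = 92/3 > 0 ⇒ local minimum.
So the local minimum value is f(5/3) = -2707/81.

-2707/81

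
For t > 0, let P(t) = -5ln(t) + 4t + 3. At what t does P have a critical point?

P'(t) = -5/t + 4 = 0 gives t = 5/4.
P''(t) = 5/t², which is positive for t > 0, so this is a local minimum.
P(5/4) = -5·ln(5/4) + 5 + 3 ≈ 6.8843.

5/4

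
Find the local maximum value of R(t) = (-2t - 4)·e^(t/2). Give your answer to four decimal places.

0.5413

R'(t) = (-2)·e^(t/2) + (-2t - 4)·(1/2)·e^(t/2) = (-t - 4)·e^(t/2). Since e^(t/2) > 0, the only critical point is t = -4.
R''(-4) has the same sign as -1 < 0, so this is a local maximum.
R(-4) = (4)·e^(-2) ≈ 0.5413.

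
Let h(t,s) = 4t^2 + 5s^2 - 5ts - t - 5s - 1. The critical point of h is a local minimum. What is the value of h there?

∂h/∂t = 8t - 5s - 1 = 0 and ∂h/∂s = -5t + 10s - 5 = 0, so (t, s) = (7/11, 9/11).
The Hessian has h_{tt} = 8, h_{ss} = 10, h_{ts} = -5, giving D = 55 > 0 with h_{tt} > 0, so the point is a local minimum.
h(7/11, 9/11) = -37/11.

-37/11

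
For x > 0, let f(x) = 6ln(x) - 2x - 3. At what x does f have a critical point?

f'(x) = 6/x − 2 = 0 gives x = 3.
f''(x) = -6/x², which is negative for x > 0, so this is a local maximum.
f(3) = 6·ln(3) - 6 - 3 ≈ -2.4083.

3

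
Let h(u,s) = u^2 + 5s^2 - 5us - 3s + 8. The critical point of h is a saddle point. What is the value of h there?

49/5

∂h/∂u = 2u - 5s = 0 and ∂h/∂s = -5u + 10s - 3 = 0, so (u, s) = (-3, -6/5).
The Hessian has h_{uu} = 2, h_{ss} = 10, h_{us} = -5, giving D = -5 < 0, so the point is a saddle point.
h(-3, -6/5) = 49/5.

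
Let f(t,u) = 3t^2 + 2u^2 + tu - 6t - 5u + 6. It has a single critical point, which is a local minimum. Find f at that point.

21/23

∂f/∂t = 6t + u - 6 = 0 and ∂f/∂u = t + 4u - 5 = 0, so (t, u) = (19/23, 24/23).
The Hessian has f_{tt} = 6, f_{uu} = 4, f_{tu} = 1, giving D = 23 > 0 with f_{tt} > 0, so the point is a local minimum.
f(19/23, 24/23) = 21/23.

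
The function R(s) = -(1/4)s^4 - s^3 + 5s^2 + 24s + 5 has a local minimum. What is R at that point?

R'(s) = -s^3 - 3s^2 + 10s + 24. Setting R'(s) = 0 gives s ∈ {-4, -2, 3}.
R''(s) = -3s^2 - 6s + 10. R''(-4) = -14 < 0 ⇒ local maximum; R''(-2) = 10 > 0 ⇒ local minimum; R''(3) = -35 < 0 ⇒ local maximum.
Thus R has its local minimum at s = -2, with value -19.

-19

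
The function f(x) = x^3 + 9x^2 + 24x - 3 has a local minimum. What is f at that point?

-23

f'(x) = 3x^2 + 18x + 24. Setting f'(x) = 0 gives x ∈ {-4, -2}.
Since f''(x) = 6x + 18, we get f''(-4) = -6 < 0 ⇒ local maximum; f''(-2) = 6 > 0 ⇒ local minimum.
So the local minimum value is f(-2) = -23.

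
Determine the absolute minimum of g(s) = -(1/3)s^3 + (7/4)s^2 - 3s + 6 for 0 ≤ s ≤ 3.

Differentiating, g'(s) = -s^2 + (7/2)s - 3; which vanishes at s = 3/2 and s = 2.
Evaluating at the critical points and endpoints: g(0) = 6; g(3/2) = 69/16; g(2) = 13/3; g(3) = 15/4.
So the minimum is g(3) = 15/4.

15/4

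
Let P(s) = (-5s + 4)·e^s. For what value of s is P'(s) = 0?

-1/5

Differentiating with the product rule gives P'(s) = (-5s - 1)·e^s. Since e^s > 0, the only critical point is s = -1/5.
P''(-1/5) has the same sign as -5 < 0, so this is a local maximum.
P(-1/5) = (5)·e^(-1/5) ≈ 4.0937.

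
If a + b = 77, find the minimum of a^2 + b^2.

5929/2

With a + b = 77, a^2 + b^2 = a^2 + (77 − a)^2.
The derivative 2a − 2(77 − a) = 4a − 154 vanishes at a = 77/2; second derivative 4 > 0, a minimum.
The minimum is 2·(77/2)^2 = 5929/2.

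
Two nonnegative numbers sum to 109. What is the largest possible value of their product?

11881/4

With x + y = 109, the product is P(x) = x(109 − x).
P'(x) = 109 − 2x = 0 gives x = 109/2; P'' = −2 < 0, so this is the maximum.
P = 109/2·109/2 = 11881/4.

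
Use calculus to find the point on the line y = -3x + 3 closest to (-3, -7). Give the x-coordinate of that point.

Minimize D(x)^2 = (x + 3)^2 + (-3x + 10)^2.
d/dx[D^2] = 2(x + 3) + 2·(-3)·(-3x + 10) = 0 ⇒ x = 27/10.
Then y = -51/10 and the distance is √(361/10) ≈ 6.0083.

27/10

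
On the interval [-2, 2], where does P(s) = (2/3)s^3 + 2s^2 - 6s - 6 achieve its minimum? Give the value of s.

1

The derivative is 2s^2 + 4s - 6, whose only zero in [-2, 2] is s = 1.
Candidates: P(-2) = 26/3; P(1) = -28/3; P(2) = -14/3.
The minimum over the interval is -28/3, attained at s = 1.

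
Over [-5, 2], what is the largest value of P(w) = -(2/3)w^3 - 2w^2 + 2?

Differentiating, P'(w) = -2w^2 - 4w; which vanishes at w = -2 and w = 0.
Compare values at every candidate in [-5, 2]: P(-5) = 106/3; P(-2) = -2/3; P(0) = 2; P(2) = -34/3.
Hence the absolute maximum is 106/3 at w = -5.

106/3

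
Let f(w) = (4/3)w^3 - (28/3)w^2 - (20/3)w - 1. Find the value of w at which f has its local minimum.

5

f'(w) = 4w^2 - (56/3)w - 20/3 = 0 at w = -1/3, 5.
Since f''(w) = 8w - 56/3, we get f''(-1/3) = -64/3 < 0 ⇒ local maximum; f''(5) = 64/3 > 0 ⇒ local minimum.
The local minimum is f(5) = -101.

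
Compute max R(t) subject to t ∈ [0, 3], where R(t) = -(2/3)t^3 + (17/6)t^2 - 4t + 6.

6

The derivative is -2t^2 + (17/3)t - 4, which vanishes at t = 4/3 and t = 3/2.
Compare values at every candidate in [0, 3]: R(0) = 6; R(4/3) = 334/81; R(3/2) = 33/8; R(3) = 3/2.
Hence the absolute maximum is 6 at t = 0.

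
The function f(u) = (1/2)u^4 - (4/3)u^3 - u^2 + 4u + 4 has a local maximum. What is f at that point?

Critical points: f'(u) = 2u^3 - 4u^2 - 2u + 4 vanishes at u = -1, 1, 2.
f''(u) = 6u^2 - 8u - 2. f''(-1) = 12 > 0 ⇒ local minimum; f''(1) = -4 < 0 ⇒ local maximum; f''(2) = 6 > 0 ⇒ local minimum.
So the local maximum value is f(1) = 37/6.

37/6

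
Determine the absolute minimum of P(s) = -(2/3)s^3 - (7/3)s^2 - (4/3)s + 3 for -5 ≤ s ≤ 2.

The derivative is -2s^2 - (14/3)s - 4/3, which vanishes at s = -2 and s = -1/3.
Evaluating at the critical points and endpoints: P(-5) = 104/3,  P(-2) = 5/3,  P(-1/3) = 260/81,  P(2) = -43/3.
The minimum over the interval is -43/3, attained at s = 2.

-43/3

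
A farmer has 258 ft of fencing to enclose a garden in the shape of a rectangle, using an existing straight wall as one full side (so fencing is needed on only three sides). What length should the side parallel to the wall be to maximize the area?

129

Let the sides perpendicular to the wall have length x and the parallel side y, so 2x + y = 258 and the area is A = xy = x(258 − 2x).
A'(x) = 258 − 4x = 0 gives x = 129/2, and A''(x) = −4 < 0 confirms a maximum.
Then y = 258 − 2·129/2 = 129 and A = 16641/2.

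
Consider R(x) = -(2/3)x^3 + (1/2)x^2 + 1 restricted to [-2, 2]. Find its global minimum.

-7/3

R'(x) = -2x^2 + x, which vanishes at x = 0 and x = 1/2.
Candidates: R(-2) = 25/3; R(0) = 1; R(1/2) = 25/24; R(2) = -7/3.
Hence the absolute minimum is -7/3 at x = 2.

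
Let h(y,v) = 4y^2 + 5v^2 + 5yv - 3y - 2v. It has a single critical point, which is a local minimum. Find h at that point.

-31/55

∂h/∂y = 8y + 5v - 3 = 0 and ∂h/∂v = 5y + 10v - 2 = 0, so (y, v) = (4/11, 1/55).
The Hessian has h_{yy} = 8, h_{vv} = 10, h_{yv} = 5, giving D = 55 > 0 with h_{yy} > 0, so the point is a local minimum.
h(4/11, 1/55) = -31/55.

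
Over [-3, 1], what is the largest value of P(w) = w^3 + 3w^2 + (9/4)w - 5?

The derivative is 3w^2 + 6w + 9/4, which vanishes at w = -3/2 and w = -1/2.
Compare values at every candidate in [-3, 1]: P(-3) = -47/4, P(-3/2) = -5, P(-1/2) = -11/2, P(1) = 5/4.
Hence the absolute maximum is 5/4 at w = 1.

5/4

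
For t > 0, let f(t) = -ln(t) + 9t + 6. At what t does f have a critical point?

f'(t) = -1/t + 9 = 0 gives t = 1/9.
f''(t) = 1/t², which is positive for t > 0, so this is a local minimum.
f(1/9) = -1·ln(1/9) + 1 + 6 ≈ 9.1972.

1/9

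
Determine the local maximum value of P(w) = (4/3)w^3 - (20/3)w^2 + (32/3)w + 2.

Critical points: P'(w) = 4w^2 - (40/3)w + 32/3 vanishes at w = 4/3, 2.
P''(w) = 8w - 40/3. P''(4/3) = -8/3 < 0 ⇒ local maximum; P''(2) = 8/3 > 0 ⇒ local minimum.
The local maximum is P(4/3) = 610/81.

610/81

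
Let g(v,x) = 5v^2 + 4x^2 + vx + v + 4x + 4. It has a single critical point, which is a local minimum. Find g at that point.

236/79

∂g/∂v = 10v + x + 1 = 0 and ∂g/∂x = v + 8x + 4 = 0, so (v, x) = (-4/79, -39/79).
The Hessian has g_{vv} = 10, g_{xx} = 8, g_{vx} = 1, giving D = 79 > 0 with g_{vv} > 0, so the point is a local minimum.
g(-4/79, -39/79) = 236/79.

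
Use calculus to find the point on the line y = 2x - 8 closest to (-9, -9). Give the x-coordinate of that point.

Minimize D(x)^2 = (x + 9)^2 + (2x + 1)^2.
d/dx[D^2] = 2(x + 9) + 2·2·(2x + 1) = 0 ⇒ x = -11/5.
Then y = -62/5 and the distance is √(289/5) ≈ 7.6026.

-11/5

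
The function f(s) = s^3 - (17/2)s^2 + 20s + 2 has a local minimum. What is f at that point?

10

Critical points: f'(s) = 3s^2 - 17s + 20 vanishes at s = 5/3, 4.
f''(s) = 6s - 17. f''(5/3) = -7 < 0 ⇒ local maximum; f''(4) = 7 > 0 ⇒ local minimum.
The local minimum is f(4) = 10.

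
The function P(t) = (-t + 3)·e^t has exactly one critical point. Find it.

By the product rule, P'(t) = (-t + 2)·e^t. Since e^t > 0, the only critical point is t = 2.
P''(2) has the same sign as -1 < 0, so this is a local maximum.
P(2) = (1)·e^(2) ≈ 7.3891.

2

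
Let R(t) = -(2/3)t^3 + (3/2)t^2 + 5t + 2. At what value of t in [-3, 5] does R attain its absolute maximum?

-3

Differentiating, R'(t) = -2t^2 + 3t + 5; which vanishes at t = -1 and t = 5/2.
Compare values at every candidate in [-3, 5]: R(-3) = 37/2; R(-1) = -5/6; R(5/2) = 323/24; R(5) = -113/6.
So the maximum is R(-3) = 37/2.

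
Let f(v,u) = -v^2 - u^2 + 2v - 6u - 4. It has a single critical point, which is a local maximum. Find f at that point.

∂f/∂v = -2v + 2 = 0 and ∂f/∂u = -2u - 6 = 0, so (v, u) = (1, -3).
The Hessian has f_{vv} = -2, f_{uu} = -2, f_{vu} = 0, giving D = 4 > 0 with f_{vv} < 0, so the point is a local maximum.
f(1, -3) = 6.

6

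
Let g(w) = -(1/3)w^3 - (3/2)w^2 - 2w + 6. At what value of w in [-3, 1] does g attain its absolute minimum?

1

The derivative is -w^2 - 3w - 2, which vanishes at w = -2 and w = -1.
Candidates: g(-3) = 15/2; g(-2) = 20/3; g(-1) = 41/6; g(1) = 13/6.
The minimum over the interval is 13/6, attained at w = 1.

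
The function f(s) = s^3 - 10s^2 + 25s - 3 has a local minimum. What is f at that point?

-3

Critical points: f'(s) = 3s^2 - 20s + 25 vanishes at s = 5/3, 5.
f''(s) = 6s - 20. f''(5/3) = -10 < 0 ⇒ local maximum; f''(5) = 10 > 0 ⇒ local minimum.
The local minimum is f(5) = -3.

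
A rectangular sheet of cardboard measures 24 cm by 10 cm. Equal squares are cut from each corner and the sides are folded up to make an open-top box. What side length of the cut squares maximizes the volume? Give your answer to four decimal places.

With cut size x, the volume is V(x) = x(24 − 2x)(10 − 2x) for 0 < x < 5.
V'(x) = 12x^2 − 136x + 240. Setting V'(x) = 0 gives x ≈ 2.1866 (the root in (0, 5)).
V''(x) = 24x − 136 is negative there, so this is the maximum; V ≈ 241.4795.

2.1866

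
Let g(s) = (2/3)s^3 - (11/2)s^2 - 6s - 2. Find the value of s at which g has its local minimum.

6

Critical points: g'(s) = 2s^2 - 11s - 6 vanishes at s = -1/2, 6.
Second-derivative test with g''(s) = 4s - 11: g''(-1/2) = -13 < 0 ⇒ local maximum; g''(6) = 13 > 0 ⇒ local minimum.
Thus g has its local minimum at s = 6, with value -92.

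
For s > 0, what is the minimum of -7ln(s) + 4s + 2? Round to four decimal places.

f'(s) = -7/s + 4 = 0 gives s = 7/4.
f''(s) = 7/s², which is positive for s > 0, so this is a local minimum.
f(7/4) = -7·ln(7/4) + 7 + 2 ≈ 5.0827.

5.0827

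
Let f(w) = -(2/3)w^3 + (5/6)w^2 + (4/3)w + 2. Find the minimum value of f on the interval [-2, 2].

The derivative is -2w^2 + (5/3)w + 4/3, which vanishes at w = -1/2 and w = 4/3.
Compare values at every candidate in [-2, 2]: f(-2) = 8, f(-1/2) = 13/8, f(4/3) = 298/81, f(2) = 8/3.
The minimum over the interval is 13/8, attained at w = -1/2.

13/8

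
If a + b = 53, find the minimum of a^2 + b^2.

2809/2

With a + b = 53, a^2 + b^2 = a^2 + (53 − a)^2.
The derivative 2a − 2(53 − a) = 4a − 106 vanishes at a = 53/2; second derivative 4 > 0, a minimum.
The minimum is 2·(53/2)^2 = 2809/2.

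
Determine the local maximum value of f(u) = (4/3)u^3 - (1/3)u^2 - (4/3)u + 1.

17/12

f'(u) = 4u^2 - (2/3)u - 4/3. Setting f'(u) = 0 gives u ∈ {-1/2, 2/3}.
Since f''(u) = 8u - 2/3, we get f''(-1/2) = -14/3 < 0 ⇒ local maximum; f''(2/3) = 14/3 > 0 ⇒ local minimum.
The local maximum is f(-1/2) = 17/12.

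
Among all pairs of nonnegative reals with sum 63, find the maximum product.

3969/4

With x + y = 63, the product is P(x) = x(63 − x).
P'(x) = 63 − 2x = 0 gives x = 63/2; P'' = −2 < 0, so this is the maximum.
P = 63/2·63/2 = 3969/4.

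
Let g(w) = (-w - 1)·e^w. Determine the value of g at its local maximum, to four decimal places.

0.1353

By the product rule, g'(w) = (-w - 2)·e^w. Since e^w > 0, the only critical point is w = -2.
g''(-2) has the same sign as -1 < 0, so this is a local maximum.
g(-2) = (1)·e^(-2) ≈ 0.1353.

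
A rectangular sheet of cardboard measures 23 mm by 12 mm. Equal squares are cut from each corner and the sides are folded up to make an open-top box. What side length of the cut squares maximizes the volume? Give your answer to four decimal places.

With cut size x, the volume is V(x) = x(23 − 2x)(12 − 2x) for 0 < x < 6.
V'(x) = 12x^2 − 140x + 276. Setting V'(x) = 0 gives x ≈ 2.5125 (the root in (0, 6)).
V''(x) = 24x − 140 is negative there, so this is the maximum; V ≈ 315.0063.

2.5125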